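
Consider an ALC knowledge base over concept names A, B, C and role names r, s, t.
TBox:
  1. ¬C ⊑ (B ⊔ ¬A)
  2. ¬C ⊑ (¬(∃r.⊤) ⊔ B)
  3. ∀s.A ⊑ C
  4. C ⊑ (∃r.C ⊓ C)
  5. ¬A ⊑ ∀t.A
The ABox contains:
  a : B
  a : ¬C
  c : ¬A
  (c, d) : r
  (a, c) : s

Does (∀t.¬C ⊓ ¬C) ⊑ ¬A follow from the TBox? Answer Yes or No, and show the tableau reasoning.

No

1. (∀t.¬C ⊓ ¬C) ⊑ ¬A  ⇔  ((∀t.¬C ⊓ ¬C) ⊓ A) unsat w.r.t. T
   apply at x₀: ¬C⊑(B ⊔ ¬A); ¬C⊑(¬(∃r.⊤) ⊔ B)
   open: L(x₀) ⊇ {A, B, ¬C, ∀t.¬C, ∃s.¬A} (+ ∃-successors)
2. Hence (∀t.¬C ⊓ ¬C) ⊑ ¬A: not entailed.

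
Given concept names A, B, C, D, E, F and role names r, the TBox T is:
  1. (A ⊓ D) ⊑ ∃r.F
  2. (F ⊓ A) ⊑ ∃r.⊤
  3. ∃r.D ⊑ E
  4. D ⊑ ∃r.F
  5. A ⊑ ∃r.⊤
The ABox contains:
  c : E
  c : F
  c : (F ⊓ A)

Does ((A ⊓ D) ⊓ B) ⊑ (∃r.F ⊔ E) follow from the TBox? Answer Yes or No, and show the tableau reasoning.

1. ((A ⊓ D) ⊓ B) ⊑ (∃r.F ⊔ E)  ⇔  (((A ⊓ D) ⊓ B) ⊓ (∀r.¬F ⊓ ¬E)) unsat w.r.t. T
   all branches close; clash {E, ¬E} at x₀
2. Hence ((A ⊓ D) ⊓ B) ⊑ (∃r.F ⊔ E): entailed.

Yes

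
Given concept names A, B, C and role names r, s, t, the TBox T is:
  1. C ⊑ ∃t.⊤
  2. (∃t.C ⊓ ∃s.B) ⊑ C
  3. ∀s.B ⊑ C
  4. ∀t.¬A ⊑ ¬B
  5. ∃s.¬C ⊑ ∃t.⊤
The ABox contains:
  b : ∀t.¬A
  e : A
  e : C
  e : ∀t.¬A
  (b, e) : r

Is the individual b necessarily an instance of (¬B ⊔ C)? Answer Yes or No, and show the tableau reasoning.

1. b : (¬B ⊔ C)?  L(b) = {∀t.¬A} ∪ {(B ⊓ ¬C)}
   clash {B, ¬B} at b — b ∈ (¬B ⊔ C)
2. Hence b : (¬B ⊔ C): entailed.

Yes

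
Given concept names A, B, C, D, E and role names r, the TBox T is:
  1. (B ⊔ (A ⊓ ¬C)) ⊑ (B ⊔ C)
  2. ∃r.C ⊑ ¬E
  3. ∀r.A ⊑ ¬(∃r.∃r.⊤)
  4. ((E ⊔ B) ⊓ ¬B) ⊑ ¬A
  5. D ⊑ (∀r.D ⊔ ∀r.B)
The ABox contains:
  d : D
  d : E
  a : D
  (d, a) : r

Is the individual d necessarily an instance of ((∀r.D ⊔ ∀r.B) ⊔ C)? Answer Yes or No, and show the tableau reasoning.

Yes

1. d : ((∀r.D ⊔ ∀r.B) ⊔ C)?  L(d) = {D, E} ∪ {((∃r.¬D ⊓ ∃r.¬B) ⊓ ¬C)}
   clash {E, ¬E} at d — d ∈ ((∀r.D ⊔ ∀r.B) ⊔ C)
2. Hence d : ((∀r.D ⊔ ∀r.B) ⊔ C): entailed.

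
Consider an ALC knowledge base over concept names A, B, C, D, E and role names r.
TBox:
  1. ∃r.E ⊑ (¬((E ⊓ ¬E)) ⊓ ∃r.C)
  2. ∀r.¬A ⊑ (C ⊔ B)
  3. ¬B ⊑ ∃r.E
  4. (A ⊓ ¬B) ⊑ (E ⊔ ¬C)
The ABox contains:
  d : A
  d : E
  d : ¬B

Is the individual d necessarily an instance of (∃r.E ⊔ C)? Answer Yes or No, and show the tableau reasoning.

Yes

1. d : (∃r.E ⊔ C)?  L(d) = {A, E, ¬B} ∪ {(∀r.¬E ⊓ ¬C)}
   clash {B, ¬B} at d — d ∈ (∃r.E ⊔ C)
2. Hence d : (∃r.E ⊔ C): entailed.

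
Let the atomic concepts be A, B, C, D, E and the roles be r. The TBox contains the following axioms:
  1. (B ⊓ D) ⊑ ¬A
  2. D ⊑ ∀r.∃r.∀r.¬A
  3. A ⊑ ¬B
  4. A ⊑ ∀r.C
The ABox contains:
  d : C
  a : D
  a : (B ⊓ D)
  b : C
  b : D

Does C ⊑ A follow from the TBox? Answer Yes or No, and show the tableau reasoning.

1. C ⊑ A  ⇔  (C ⊓ ¬A) unsat w.r.t. T
   open: L(x₀) ⊇ {C, ¬A, ¬D}
2. Hence C ⊑ A: not entailed.

No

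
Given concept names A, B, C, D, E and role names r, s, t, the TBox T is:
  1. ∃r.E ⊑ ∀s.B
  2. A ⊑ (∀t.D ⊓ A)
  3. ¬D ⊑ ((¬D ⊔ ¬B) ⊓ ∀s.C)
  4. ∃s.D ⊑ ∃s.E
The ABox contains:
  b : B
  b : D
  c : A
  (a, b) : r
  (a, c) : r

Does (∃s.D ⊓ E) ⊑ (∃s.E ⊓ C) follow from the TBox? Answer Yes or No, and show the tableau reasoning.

1. (∃s.D ⊓ E) ⊑ (∃s.E ⊓ C)  ⇔  ((∃s.D ⊓ E) ⊓ (∀s.¬E ⊔ ¬C)) unsat w.r.t. T
   apply at x₀: ∃s.D⊑∃s.E
   open: L(x₀) ⊇ {D, E, ¬A, ¬C, ∀r.¬E, …} (+ ∃-successors)
2. Hence (∃s.D ⊓ E) ⊑ (∃s.E ⊓ C): not entailed.

No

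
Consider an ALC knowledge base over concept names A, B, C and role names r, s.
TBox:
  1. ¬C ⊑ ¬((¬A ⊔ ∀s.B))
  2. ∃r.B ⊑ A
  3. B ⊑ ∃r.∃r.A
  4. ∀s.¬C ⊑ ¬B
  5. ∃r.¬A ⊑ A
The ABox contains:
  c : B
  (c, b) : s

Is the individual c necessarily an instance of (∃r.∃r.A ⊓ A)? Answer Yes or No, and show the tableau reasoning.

1. c : (∃r.∃r.A ⊓ A)?  L(c) = {B} ∪ {(∀r.∀r.¬A ⊔ ¬A)}
   apply at c: B⊑∃r.∃r.A
   open: L(c) ⊇ {B, C, ¬A, ∀r.A, ∀r.¬B, …} (+ ∃-successors) — c ∉ (∃r.∃r.A ⊓ A) possible
2. Hence c : (∃r.∃r.A ⊓ A): not entailed.

No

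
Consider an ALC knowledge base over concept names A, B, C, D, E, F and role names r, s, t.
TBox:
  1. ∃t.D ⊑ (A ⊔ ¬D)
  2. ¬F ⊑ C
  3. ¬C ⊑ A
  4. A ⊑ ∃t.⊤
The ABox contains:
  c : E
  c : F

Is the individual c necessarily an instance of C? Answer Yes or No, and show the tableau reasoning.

No

1. c : C?  L(c) = {E, F} ∪ {¬C}
   apply at c: ¬C⊑A
   open: L(c) ⊇ {A, E, F, ¬C, ∀t.¬D, …} (+ ∃-successors) — c ∉ C possible
2. Hence c : C: not entailed.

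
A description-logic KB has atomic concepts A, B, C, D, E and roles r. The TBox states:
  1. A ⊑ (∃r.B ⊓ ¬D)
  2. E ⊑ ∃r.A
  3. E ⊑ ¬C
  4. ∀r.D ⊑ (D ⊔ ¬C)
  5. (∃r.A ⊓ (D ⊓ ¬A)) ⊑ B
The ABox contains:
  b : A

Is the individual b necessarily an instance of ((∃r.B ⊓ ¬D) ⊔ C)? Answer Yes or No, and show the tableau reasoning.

Yes

1. b : ((∃r.B ⊓ ¬D) ⊔ C)?  L(b) = {A} ∪ {((∀r.¬B ⊔ D) ⊓ ¬C)}
   clash {D, ¬D} at b — b ∈ ((∃r.B ⊓ ¬D) ⊔ C)
2. Hence b : ((∃r.B ⊓ ¬D) ⊔ C): entailed.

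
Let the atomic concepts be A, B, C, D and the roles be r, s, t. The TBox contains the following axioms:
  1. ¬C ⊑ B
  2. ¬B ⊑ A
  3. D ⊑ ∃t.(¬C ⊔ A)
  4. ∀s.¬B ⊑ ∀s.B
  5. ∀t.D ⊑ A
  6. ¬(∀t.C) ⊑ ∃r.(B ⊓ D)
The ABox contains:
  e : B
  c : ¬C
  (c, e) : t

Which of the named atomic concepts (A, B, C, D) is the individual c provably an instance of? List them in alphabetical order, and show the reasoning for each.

1. c : A?  L(c) = {¬C} ∪ {¬A}
   apply at c: ¬C⊑B
   open: L(c) ⊇ {B, ¬A, ¬C, ¬D, ∀t.C, …} (+ ∃-successors) — c ∉ A possible
2. c : B?  L(c) = {¬C} ∪ {¬B}
   clash {B, ¬B} at c — c ∈ B
3. c : C?  L(c) = {¬C} ∪ {¬C}
   apply at c: ¬C⊑B
   open: L(c) ⊇ {B, ¬C, ¬D, ∀t.C, ∃s.B, …} (+ ∃-successors) — c ∉ C possible
4. c : D?  L(c) = {¬C} ∪ {¬D}
   apply at c: ¬C⊑B
   open: L(c) ⊇ {B, ¬C, ¬D, ∀t.C, ∃s.B, …} (+ ∃-successors) — c ∉ D possible
5. Entailed for c: {B}

{B}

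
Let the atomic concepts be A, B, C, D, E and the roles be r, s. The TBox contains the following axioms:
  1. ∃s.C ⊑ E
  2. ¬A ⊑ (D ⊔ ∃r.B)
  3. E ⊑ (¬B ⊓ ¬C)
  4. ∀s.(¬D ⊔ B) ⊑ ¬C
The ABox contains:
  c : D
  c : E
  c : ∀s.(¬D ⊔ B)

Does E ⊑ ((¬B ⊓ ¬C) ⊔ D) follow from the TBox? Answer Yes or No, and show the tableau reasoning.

1. E ⊑ ((¬B ⊓ ¬C) ⊔ D)  ⇔  (E ⊓ ((B ⊔ C) ⊓ ¬D)) unsat w.r.t. T
   all branches close; clash {C, ¬C} at x₀
2. Hence E ⊑ ((¬B ⊓ ¬C) ⊔ D): entailed.

Yes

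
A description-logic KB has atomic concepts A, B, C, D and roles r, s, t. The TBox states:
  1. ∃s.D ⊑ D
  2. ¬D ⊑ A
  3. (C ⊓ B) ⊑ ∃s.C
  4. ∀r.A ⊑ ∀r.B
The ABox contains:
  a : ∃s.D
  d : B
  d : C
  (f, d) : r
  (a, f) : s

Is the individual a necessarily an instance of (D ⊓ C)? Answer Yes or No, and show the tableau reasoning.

1. a : (D ⊓ C)?  L(a) = {∃s.D} ∪ {(¬D ⊔ ¬C)}
   apply at a: ∃s.D⊑D
   open: L(a) ⊇ {D, ¬C, ∃r.¬A, ∃s.D} (+ ∃-successors) — a ∉ (D ⊓ C) possible
2. Hence a : (D ⊓ C): not entailed.

No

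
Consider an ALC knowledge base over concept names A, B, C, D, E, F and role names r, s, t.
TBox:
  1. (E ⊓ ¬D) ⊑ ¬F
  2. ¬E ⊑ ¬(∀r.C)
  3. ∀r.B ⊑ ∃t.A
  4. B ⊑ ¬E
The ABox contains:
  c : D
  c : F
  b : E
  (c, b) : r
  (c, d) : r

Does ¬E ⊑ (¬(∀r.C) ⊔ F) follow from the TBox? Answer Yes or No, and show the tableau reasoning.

1. ¬E ⊑ (¬(∀r.C) ⊔ F)  ⇔  (¬E ⊓ (∀r.C ⊓ ¬F)) unsat w.r.t. T
   all branches close; clash {C, ¬C} at an ∃-successor
2. Hence ¬E ⊑ (¬(∀r.C) ⊔ F): entailed.

Yes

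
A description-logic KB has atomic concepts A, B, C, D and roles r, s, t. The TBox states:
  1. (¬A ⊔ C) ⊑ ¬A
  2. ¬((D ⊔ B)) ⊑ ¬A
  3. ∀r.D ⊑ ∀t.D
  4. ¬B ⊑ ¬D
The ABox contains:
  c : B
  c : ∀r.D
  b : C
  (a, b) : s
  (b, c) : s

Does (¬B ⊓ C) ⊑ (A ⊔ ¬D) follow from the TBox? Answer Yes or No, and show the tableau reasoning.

Yes

1. (¬B ⊓ C) ⊑ (A ⊔ ¬D)  ⇔  ((¬B ⊓ C) ⊓ (¬A ⊓ D)) unsat w.r.t. T
   all branches close; clash {D, ¬D} at x₀
2. Hence (¬B ⊓ C) ⊑ (A ⊔ ¬D): entailed.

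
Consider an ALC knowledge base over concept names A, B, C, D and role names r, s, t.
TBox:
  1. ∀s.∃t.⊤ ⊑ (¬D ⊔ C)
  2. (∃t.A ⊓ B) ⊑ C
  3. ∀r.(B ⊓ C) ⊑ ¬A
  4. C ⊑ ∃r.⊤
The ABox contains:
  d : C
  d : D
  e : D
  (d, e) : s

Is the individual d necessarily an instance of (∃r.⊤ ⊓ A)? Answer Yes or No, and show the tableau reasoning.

1. d : (∃r.⊤ ⊓ A)?  L(d) = {C, D} ∪ {(∀r.⊥ ⊔ ¬A)}
   apply at d: C⊑∃r.⊤
   open: L(d) ⊇ {C, D, ¬A, ∃r.⊤, ∃s.∀t.⊥} (+ ∃-successors) — d ∉ (∃r.⊤ ⊓ A) possible
2. Hence d : (∃r.⊤ ⊓ A): not entailed.

No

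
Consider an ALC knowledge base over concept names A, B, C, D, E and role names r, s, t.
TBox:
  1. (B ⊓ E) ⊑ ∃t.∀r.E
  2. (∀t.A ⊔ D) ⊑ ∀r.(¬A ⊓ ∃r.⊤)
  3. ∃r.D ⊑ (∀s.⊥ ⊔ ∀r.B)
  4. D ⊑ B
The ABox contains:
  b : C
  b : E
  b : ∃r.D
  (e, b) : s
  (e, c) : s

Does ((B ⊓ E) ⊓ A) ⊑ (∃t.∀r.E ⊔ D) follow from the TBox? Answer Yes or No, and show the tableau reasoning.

Yes

1. ((B ⊓ E) ⊓ A) ⊑ (∃t.∀r.E ⊔ D)  ⇔  (((B ⊓ E) ⊓ A) ⊓ (∀t.∃r.¬E ⊓ ¬D)) unsat w.r.t. T
   all branches close; clash {E, ¬E} at an ∃-successor
2. Hence ((B ⊓ E) ⊓ A) ⊑ (∃t.∀r.E ⊔ D): entailed.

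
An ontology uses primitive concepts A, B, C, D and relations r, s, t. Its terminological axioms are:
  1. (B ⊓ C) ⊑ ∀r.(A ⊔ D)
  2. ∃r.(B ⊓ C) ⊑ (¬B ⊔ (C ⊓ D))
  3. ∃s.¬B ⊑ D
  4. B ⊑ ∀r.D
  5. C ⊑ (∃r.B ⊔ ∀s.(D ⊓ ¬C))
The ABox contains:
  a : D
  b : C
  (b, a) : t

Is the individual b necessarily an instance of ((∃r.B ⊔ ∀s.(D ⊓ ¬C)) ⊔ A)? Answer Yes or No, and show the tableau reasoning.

Yes

1. b : ((∃r.B ⊔ ∀s.(D ⊓ ¬C)) ⊔ A)?  L(b) = {C} ∪ {((∀r.¬B ⊓ ∃s.(¬D ⊔ C)) ⊓ ¬A)}
   clash {C, ¬C} at an ∃-successor — b ∈ ((∃r.B ⊔ ∀s.(D ⊓ ¬C)) ⊔ A)
2. Hence b : ((∃r.B ⊔ ∀s.(D ⊓ ¬C)) ⊔ A): entailed.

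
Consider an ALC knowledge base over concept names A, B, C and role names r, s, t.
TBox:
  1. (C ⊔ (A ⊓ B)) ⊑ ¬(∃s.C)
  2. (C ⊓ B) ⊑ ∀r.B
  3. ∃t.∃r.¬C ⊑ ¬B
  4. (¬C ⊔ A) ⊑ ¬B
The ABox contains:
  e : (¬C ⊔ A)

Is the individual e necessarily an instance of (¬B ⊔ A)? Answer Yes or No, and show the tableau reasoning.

1. e : (¬B ⊔ A)?  L(e) = {(¬C ⊔ A)} ∪ {(B ⊓ ¬A)}
   clash {A, ¬A} at e — e ∈ (¬B ⊔ A)
2. Hence e : (¬B ⊔ A): entailed.

Yes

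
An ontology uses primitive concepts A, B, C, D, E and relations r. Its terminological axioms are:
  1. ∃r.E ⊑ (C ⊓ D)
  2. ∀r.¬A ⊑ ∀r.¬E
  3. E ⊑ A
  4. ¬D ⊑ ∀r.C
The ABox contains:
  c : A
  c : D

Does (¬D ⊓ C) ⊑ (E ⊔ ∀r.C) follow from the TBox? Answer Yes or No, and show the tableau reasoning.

Yes

1. (¬D ⊓ C) ⊑ (E ⊔ ∀r.C)  ⇔  ((¬D ⊓ C) ⊓ (¬E ⊓ ∃r.¬C)) unsat w.r.t. T
   all branches close; clash {D, ¬D} at x₀
2. Hence (¬D ⊓ C) ⊑ (E ⊔ ∀r.C): entailed.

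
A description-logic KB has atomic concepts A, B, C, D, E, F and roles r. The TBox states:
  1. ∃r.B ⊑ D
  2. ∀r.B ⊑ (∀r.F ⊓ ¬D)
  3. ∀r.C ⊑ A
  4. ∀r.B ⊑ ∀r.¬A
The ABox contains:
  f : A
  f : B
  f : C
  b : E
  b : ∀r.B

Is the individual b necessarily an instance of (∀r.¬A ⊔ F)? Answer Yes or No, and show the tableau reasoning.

Yes

1. b : (∀r.¬A ⊔ F)?  L(b) = {E, ∀r.B} ∪ {(∃r.A ⊓ ¬F)}
   clash {D, ¬D} at b — b ∈ (∀r.¬A ⊔ F)
2. Hence b : (∀r.¬A ⊔ F): entailed.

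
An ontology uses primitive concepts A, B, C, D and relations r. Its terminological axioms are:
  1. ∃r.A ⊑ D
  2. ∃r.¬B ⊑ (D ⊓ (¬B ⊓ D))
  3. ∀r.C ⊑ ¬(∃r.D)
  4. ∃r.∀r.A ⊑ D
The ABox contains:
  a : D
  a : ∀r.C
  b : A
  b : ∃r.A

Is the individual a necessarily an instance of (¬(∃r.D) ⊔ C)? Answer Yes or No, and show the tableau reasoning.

Yes

1. a : (¬(∃r.D) ⊔ C)?  L(a) = {D, ∀r.C} ∪ {(∃r.D ⊓ ¬C)}
   clash {D, ¬D} at an ∃-successor — a ∈ (¬(∃r.D) ⊔ C)
2. Hence a : (¬(∃r.D) ⊔ C): entailed.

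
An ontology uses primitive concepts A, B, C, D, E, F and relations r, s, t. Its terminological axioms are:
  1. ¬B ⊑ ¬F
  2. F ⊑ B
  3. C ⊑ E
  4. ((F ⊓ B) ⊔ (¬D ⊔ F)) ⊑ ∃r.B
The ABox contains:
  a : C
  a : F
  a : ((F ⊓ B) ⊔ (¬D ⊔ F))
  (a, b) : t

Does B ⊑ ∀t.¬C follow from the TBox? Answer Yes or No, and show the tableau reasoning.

1. B ⊑ ∀t.¬C  ⇔  (B ⊓ ∃t.C) unsat w.r.t. T
   open: L(x₀) ⊇ {B, D, ¬C, ¬F, ∃t.C} (+ ∃-successors)
2. Hence B ⊑ ∀t.¬C: not entailed.

No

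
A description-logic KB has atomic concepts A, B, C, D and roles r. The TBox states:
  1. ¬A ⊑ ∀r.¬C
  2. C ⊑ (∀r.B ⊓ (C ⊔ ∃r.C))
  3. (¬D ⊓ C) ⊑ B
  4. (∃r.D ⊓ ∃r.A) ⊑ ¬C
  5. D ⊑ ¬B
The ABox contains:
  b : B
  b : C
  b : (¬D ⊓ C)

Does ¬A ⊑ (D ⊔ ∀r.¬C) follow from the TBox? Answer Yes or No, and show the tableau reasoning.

Yes

1. ¬A ⊑ (D ⊔ ∀r.¬C)  ⇔  (¬A ⊓ (¬D ⊓ ∃r.C)) unsat w.r.t. T
   all branches close; clash {C, ¬C} at an ∃-successor
2. Hence ¬A ⊑ (D ⊔ ∀r.¬C): entailed.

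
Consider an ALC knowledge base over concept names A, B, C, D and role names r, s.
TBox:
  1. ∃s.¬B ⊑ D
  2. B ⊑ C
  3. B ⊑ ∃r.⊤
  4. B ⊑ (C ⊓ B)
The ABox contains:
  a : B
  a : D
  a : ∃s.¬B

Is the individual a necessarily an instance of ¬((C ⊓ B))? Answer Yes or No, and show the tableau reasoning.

No

1. a : ¬((C ⊓ B))?  L(a) = {B, D, ∃s.¬B} ∪ {(C ⊓ B)}
   apply at a: B⊑∃r.⊤
   open: L(a) ⊇ {B, C, D, ∃r.⊤, ∃s.¬B} (+ ∃-successors) — a ∉ ¬((C ⊓ B)) possible
2. Hence a : ¬((C ⊓ B)): not entailed.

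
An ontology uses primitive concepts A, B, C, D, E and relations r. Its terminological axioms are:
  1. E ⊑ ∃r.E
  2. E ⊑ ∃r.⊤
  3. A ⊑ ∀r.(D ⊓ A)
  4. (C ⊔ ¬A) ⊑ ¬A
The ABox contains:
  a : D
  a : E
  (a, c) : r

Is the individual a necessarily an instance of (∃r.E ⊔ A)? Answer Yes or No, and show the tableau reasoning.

Yes

1. a : (∃r.E ⊔ A)?  L(a) = {D, E} ∪ {(∀r.¬E ⊓ ¬A)}
   clash {E, ¬E} at an ∃-successor — a ∈ (∃r.E ⊔ A)
2. Hence a : (∃r.E ⊔ A): entailed.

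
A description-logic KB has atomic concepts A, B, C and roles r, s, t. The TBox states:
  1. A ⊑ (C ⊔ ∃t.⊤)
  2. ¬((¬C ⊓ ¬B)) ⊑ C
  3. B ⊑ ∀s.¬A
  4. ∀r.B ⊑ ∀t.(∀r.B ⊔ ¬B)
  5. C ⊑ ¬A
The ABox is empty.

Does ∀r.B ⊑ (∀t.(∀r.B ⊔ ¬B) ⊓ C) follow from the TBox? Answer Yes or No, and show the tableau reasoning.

1. ∀r.B ⊑ (∀t.(∀r.B ⊔ ¬B) ⊓ C)  ⇔  (∀r.B ⊓ (∃t.(∃r.¬B ⊓ B) ⊔ ¬C)) unsat w.r.t. T
   apply at x₀: ∀r.B⊑∀t.(∀r.B ⊔ ¬B)
   open: L(x₀) ⊇ {¬A, ¬B, ¬C, ∀r.B, ∀t.(∀r.B ⊔ ¬B)}
2. Hence ∀r.B ⊑ (∀t.(∀r.B ⊔ ¬B) ⊓ C): not entailed.

No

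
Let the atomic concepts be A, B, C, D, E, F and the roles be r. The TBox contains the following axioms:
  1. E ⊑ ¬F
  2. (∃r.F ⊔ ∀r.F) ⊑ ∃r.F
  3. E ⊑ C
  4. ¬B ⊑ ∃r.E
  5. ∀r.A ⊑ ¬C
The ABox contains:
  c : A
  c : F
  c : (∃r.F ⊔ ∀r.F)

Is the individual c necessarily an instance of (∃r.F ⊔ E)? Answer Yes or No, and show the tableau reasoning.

Yes

1. c : (∃r.F ⊔ E)?  L(c) = {A, F, (∃r.F ⊔ ∀r.F)} ∪ {(∀r.¬F ⊓ ¬E)}
   clash {F, ¬F} at an ∃-successor — c ∈ (∃r.F ⊔ E)
2. Hence c : (∃r.F ⊔ E): entailed.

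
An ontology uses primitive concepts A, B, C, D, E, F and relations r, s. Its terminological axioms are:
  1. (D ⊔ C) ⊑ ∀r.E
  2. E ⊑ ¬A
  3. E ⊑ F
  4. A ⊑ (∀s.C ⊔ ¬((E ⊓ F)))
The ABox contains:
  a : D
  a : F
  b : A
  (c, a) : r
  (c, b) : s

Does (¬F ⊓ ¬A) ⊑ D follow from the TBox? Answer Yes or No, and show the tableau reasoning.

No

1. (¬F ⊓ ¬A) ⊑ D  ⇔  ((¬F ⊓ ¬A) ⊓ ¬D) unsat w.r.t. T
   open: L(x₀) ⊇ {¬A, ¬C, ¬D, ¬E, ¬F}
2. Hence (¬F ⊓ ¬A) ⊑ D: not entailed.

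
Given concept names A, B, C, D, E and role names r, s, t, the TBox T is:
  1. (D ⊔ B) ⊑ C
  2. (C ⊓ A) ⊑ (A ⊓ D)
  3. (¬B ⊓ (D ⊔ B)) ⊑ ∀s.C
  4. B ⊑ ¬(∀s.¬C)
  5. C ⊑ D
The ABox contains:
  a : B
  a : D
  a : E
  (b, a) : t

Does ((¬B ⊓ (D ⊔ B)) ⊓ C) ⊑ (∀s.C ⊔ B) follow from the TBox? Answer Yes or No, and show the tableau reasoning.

Yes

1. ((¬B ⊓ (D ⊔ B)) ⊓ C) ⊑ (∀s.C ⊔ B)  ⇔  (((¬B ⊓ (D ⊔ B)) ⊓ C) ⊓ (∃s.¬C ⊓ ¬B)) unsat w.r.t. T
   all branches close; clash {B, ¬B} at x₀
2. Hence ((¬B ⊓ (D ⊔ B)) ⊓ C) ⊑ (∀s.C ⊔ B): entailed.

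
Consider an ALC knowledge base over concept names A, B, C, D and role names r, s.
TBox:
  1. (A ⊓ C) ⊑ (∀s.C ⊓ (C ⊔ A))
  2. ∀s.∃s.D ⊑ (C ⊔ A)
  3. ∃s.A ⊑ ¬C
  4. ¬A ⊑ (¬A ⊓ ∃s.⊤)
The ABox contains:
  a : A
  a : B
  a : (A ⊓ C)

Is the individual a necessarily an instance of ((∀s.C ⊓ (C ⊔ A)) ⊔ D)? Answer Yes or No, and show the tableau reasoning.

Yes

1. a : ((∀s.C ⊓ (C ⊔ A)) ⊔ D)?  L(a) = {A, B, (A ⊓ C)} ∪ {((∃s.¬C ⊔ (¬C ⊓ ¬A)) ⊓ ¬D)}
   clash {C, ¬C} at a — a ∈ ((∀s.C ⊓ (C ⊔ A)) ⊔ D)
2. Hence a : ((∀s.C ⊓ (C ⊔ A)) ⊔ D): entailed.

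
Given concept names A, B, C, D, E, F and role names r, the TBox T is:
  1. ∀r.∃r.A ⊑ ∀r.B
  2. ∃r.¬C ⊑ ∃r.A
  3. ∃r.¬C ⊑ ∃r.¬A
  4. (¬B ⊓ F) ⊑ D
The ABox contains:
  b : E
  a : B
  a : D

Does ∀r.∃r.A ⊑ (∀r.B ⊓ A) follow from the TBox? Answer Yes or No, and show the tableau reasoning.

No

1. ∀r.∃r.A ⊑ (∀r.B ⊓ A)  ⇔  (∀r.∃r.A ⊓ (∃r.¬B ⊔ ¬A)) unsat w.r.t. T
   apply at x₀: ∀r.∃r.A⊑∀r.B
   open: L(x₀) ⊇ {B, ¬A, ∀r.B, ∀r.C, ∀r.∃r.A}
2. Hence ∀r.∃r.A ⊑ (∀r.B ⊓ A): not entailed.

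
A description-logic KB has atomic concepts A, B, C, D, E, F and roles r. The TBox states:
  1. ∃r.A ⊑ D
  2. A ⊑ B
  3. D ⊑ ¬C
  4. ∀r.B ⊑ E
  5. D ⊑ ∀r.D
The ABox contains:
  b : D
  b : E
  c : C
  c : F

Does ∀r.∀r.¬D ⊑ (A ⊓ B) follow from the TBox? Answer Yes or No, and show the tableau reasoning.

No

1. ∀r.∀r.¬D ⊑ (A ⊓ B)  ⇔  (∀r.∀r.¬D ⊓ (¬A ⊔ ¬B)) unsat w.r.t. T
   open: L(x₀) ⊇ {¬A, ¬D, ∀r.¬A, ∀r.∀r.¬D, ∃r.¬B} (+ ∃-successors)
2. Hence ∀r.∀r.¬D ⊑ (A ⊓ B): not entailed.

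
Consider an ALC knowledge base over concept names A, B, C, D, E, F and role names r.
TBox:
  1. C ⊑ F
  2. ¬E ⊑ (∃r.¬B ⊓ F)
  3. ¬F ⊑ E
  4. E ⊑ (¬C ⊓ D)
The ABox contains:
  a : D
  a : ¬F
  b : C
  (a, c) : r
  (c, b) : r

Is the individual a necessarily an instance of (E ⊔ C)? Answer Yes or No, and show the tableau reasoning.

1. a : (E ⊔ C)?  L(a) = {D, ¬F} ∪ {(¬E ⊓ ¬C)}
   clash {E, ¬E} at a — a ∈ (E ⊔ C)
2. Hence a : (E ⊔ C): entailed.

Yes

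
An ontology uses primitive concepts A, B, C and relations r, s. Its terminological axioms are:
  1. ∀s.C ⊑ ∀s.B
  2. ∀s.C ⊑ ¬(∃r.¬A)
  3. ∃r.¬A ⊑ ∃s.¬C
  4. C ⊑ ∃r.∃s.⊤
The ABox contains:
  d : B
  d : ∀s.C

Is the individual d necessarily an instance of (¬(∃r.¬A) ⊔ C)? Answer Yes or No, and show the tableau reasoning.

Yes

1. d : (¬(∃r.¬A) ⊔ C)?  L(d) = {B, ∀s.C} ∪ {(∃r.¬A ⊓ ¬C)}
   clash {C, ¬C} at an ∃-successor — d ∈ (¬(∃r.¬A) ⊔ C)
2. Hence d : (¬(∃r.¬A) ⊔ C): entailed.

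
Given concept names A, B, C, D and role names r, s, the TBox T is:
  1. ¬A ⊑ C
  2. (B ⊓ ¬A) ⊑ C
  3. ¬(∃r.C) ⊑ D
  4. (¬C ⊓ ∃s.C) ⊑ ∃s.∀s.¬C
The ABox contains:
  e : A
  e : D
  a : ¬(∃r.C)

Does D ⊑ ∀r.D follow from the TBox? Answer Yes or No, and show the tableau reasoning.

1. D ⊑ ∀r.D  ⇔  (D ⊓ ∃r.¬D) unsat w.r.t. T
   open: L(x₀) ⊇ {A, C, D, ∃r.¬D} (+ ∃-successors)
2. Hence D ⊑ ∀r.D: not entailed.

No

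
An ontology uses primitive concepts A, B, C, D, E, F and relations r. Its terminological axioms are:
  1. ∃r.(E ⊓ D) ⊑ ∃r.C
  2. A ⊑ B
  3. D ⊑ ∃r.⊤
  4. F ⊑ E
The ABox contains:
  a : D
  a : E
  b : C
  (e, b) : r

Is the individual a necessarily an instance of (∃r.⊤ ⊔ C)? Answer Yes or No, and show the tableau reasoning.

Yes

1. a : (∃r.⊤ ⊔ C)?  L(a) = {D, E} ∪ {(∀r.⊥ ⊓ ¬C)}
   clash ⊥ at an ∃-successor — a ∈ (∃r.⊤ ⊔ C)
2. Hence a : (∃r.⊤ ⊔ C): entailed.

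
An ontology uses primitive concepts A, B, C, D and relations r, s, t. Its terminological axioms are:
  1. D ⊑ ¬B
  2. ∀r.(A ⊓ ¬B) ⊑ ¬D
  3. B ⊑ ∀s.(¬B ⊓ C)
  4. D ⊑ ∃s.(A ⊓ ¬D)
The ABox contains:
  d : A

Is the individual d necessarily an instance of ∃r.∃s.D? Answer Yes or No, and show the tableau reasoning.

No

1. d : ∃r.∃s.D?  L(d) = {A} ∪ {∀r.∀s.¬D}
   open: L(d) ⊇ {A, ¬B, ¬D, ∀r.∀s.¬D} — d ∉ ∃r.∃s.D possible
2. Hence d : ∃r.∃s.D: not entailed.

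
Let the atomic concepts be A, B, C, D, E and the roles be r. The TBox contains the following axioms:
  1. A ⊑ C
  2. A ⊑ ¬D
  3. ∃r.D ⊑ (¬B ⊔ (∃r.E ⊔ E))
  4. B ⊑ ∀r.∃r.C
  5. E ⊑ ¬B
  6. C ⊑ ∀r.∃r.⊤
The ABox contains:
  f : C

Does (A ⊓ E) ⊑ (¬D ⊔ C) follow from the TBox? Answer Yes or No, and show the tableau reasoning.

1. (A ⊓ E) ⊑ (¬D ⊔ C)  ⇔  ((A ⊓ E) ⊓ (D ⊓ ¬C)) unsat w.r.t. T
   all branches close; clash {C, ¬C} at x₀
2. Hence (A ⊓ E) ⊑ (¬D ⊔ C): entailed.

Yes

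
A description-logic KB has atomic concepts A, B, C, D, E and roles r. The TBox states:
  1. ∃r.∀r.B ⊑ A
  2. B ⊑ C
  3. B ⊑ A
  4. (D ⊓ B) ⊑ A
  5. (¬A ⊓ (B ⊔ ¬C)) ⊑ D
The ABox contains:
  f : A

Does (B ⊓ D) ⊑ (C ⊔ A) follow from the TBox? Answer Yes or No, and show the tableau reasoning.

1. (B ⊓ D) ⊑ (C ⊔ A)  ⇔  ((B ⊓ D) ⊓ (¬C ⊓ ¬A)) unsat w.r.t. T
   all branches close; clash {A, ¬A} at x₀
2. Hence (B ⊓ D) ⊑ (C ⊔ A): entailed.

Yes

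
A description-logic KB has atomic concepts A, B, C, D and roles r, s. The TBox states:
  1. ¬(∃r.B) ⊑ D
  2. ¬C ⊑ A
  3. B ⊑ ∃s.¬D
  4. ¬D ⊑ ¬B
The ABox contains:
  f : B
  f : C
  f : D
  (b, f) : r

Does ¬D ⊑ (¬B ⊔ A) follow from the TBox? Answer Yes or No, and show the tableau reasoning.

1. ¬D ⊑ (¬B ⊔ A)  ⇔  (¬D ⊓ (B ⊓ ¬A)) unsat w.r.t. T
   all branches close; clash {A, ¬A} at x₀
2. Hence ¬D ⊑ (¬B ⊔ A): entailed.

Yes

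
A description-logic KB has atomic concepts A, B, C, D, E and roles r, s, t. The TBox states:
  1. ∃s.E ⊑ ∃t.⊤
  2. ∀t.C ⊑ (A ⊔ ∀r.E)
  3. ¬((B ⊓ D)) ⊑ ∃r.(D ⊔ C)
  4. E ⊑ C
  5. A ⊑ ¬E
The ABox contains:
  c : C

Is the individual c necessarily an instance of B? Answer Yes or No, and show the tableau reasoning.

1. c : B?  L(c) = {C} ∪ {¬B}
   open: L(c) ⊇ {C, ¬A, ¬B, ∀s.¬E, ∃r.(D ⊔ C), …} (+ ∃-successors) — c ∉ B possible
2. Hence c : B: not entailed.

No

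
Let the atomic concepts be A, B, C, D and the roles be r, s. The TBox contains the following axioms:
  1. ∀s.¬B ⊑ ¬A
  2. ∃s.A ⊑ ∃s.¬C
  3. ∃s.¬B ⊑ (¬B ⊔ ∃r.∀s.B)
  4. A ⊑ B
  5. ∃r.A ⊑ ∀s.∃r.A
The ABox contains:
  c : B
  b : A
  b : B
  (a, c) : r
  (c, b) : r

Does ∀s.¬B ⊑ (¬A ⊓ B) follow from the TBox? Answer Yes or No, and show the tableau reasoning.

1. ∀s.¬B ⊑ (¬A ⊓ B)  ⇔  (∀s.¬B ⊓ (A ⊔ ¬B)) unsat w.r.t. T
   apply at x₀: ∀s.¬B⊑¬A
   open: L(x₀) ⊇ {¬A, ¬B, ∀r.¬A, ∀s.B, ∀s.¬A, …}
2. Hence ∀s.¬B ⊑ (¬A ⊓ B): not entailed.

No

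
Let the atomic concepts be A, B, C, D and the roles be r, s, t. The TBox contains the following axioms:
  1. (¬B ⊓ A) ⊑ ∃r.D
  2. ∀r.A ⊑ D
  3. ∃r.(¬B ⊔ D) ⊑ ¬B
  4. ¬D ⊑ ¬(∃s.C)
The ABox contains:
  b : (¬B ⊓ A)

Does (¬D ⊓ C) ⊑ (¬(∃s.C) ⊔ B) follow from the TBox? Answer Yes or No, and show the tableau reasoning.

Yes

1. (¬D ⊓ C) ⊑ (¬(∃s.C) ⊔ B)  ⇔  ((¬D ⊓ C) ⊓ (∃s.C ⊓ ¬B)) unsat w.r.t. T
   all branches close; clash {D, ¬D} at x₀
2. Hence (¬D ⊓ C) ⊑ (¬(∃s.C) ⊔ B): entailed.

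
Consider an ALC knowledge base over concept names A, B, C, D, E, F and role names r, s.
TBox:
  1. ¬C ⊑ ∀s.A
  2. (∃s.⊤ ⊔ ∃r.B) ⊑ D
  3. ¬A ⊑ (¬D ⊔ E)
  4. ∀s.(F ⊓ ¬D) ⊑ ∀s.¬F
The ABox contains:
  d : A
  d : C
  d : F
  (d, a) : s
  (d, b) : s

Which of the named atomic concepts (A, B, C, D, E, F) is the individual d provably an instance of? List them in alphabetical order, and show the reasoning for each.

1. d : A?  L(d) = {A, C, F} ∪ {¬A}
   clash {A, ¬A} at d — d ∈ A
2. d : B?  L(d) = {A, C, F} ∪ {¬B}
   open: L(d) ⊇ {A, C, D, F, ¬B, …} (+ ∃-successors) — d ∉ B possible
3. d : C?  L(d) = {A, C, F} ∪ {¬C}
   clash {C, ¬C} at d — d ∈ C
4. d : D?  L(d) = {A, C, F} ∪ {¬D}
   clash {D, ¬D} at d — d ∈ D
5. d : E?  L(d) = {A, C, F} ∪ {¬E}
   open: L(d) ⊇ {A, C, D, F, ¬E, …} (+ ∃-successors) — d ∉ E possible
6. d : F?  L(d) = {A, C, F} ∪ {¬F}
   clash {F, ¬F} at d — d ∈ F
7. Entailed for d: {A, C, D, F}

{A, C, D, F}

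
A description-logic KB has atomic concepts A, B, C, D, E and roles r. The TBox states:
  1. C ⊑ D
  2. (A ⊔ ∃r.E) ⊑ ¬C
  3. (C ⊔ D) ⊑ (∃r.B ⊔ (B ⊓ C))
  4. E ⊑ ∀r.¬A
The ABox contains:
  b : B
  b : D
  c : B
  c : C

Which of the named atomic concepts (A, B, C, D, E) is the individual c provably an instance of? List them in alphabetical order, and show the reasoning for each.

1. c : A?  L(c) = {B, C} ∪ {¬A}
   apply at c: C⊑D
   open: L(c) ⊇ {B, C, D, ¬A, ¬E, …} (+ ∃-successors) — c ∉ A possible
2. c : B?  L(c) = {B, C} ∪ {¬B}
   clash {B, ¬B} at c — c ∈ B
3. c : C?  L(c) = {B, C} ∪ {¬C}
   clash {C, ¬C} at c — c ∈ C
4. c : D?  L(c) = {B, C} ∪ {¬D}
   clash {D, ¬D} at c — c ∈ D
5. c : E?  L(c) = {B, C} ∪ {¬E}
   apply at c: C⊑D
   open: L(c) ⊇ {B, C, D, ¬A, ¬E, …} (+ ∃-successors) — c ∉ E possible
6. Entailed for c: {B, C, D}

{B, C, D}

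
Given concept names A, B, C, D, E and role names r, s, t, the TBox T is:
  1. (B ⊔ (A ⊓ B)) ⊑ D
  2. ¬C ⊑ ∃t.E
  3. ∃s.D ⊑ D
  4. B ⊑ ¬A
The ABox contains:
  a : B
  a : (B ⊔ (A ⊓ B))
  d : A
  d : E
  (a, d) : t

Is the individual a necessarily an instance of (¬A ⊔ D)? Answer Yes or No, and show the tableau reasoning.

Yes

1. a : (¬A ⊔ D)?  L(a) = {B, (B ⊔ (A ⊓ B))} ∪ {(A ⊓ ¬D)}
   clash {A, ¬A} at a — a ∈ (¬A ⊔ D)
2. Hence a : (¬A ⊔ D): entailed.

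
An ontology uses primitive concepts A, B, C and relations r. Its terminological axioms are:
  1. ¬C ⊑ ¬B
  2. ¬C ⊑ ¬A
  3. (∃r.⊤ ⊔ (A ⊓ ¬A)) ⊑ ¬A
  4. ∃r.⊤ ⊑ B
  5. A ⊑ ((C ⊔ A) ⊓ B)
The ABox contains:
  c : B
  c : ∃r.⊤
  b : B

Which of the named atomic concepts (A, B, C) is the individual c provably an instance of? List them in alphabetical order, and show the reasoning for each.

{B, C}

1. c : A?  L(c) = {B, ∃r.⊤} ∪ {¬A}
   open: L(c) ⊇ {B, C, ¬A, ∃r.⊤} (+ ∃-successors) — c ∉ A possible
2. c : B?  L(c) = {B, ∃r.⊤} ∪ {¬B}
   clash {B, ¬B} at c — c ∈ B
3. c : C?  L(c) = {B, ∃r.⊤} ∪ {¬C}
   clash {B, ¬B} at c — c ∈ C
4. Entailed for c: {B, C}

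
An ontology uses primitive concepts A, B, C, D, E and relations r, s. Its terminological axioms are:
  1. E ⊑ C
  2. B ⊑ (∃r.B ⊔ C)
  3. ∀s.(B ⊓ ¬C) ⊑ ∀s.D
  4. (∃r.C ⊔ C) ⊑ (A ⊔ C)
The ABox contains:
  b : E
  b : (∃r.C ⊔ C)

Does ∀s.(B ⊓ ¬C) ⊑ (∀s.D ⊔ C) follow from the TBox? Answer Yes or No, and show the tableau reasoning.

1. ∀s.(B ⊓ ¬C) ⊑ (∀s.D ⊔ C)  ⇔  (∀s.(B ⊓ ¬C) ⊓ (∃s.¬D ⊓ ¬C)) unsat w.r.t. T
   all branches close; clash {C, ¬C} at x₀
2. Hence ∀s.(B ⊓ ¬C) ⊑ (∀s.D ⊔ C): entailed.

Yes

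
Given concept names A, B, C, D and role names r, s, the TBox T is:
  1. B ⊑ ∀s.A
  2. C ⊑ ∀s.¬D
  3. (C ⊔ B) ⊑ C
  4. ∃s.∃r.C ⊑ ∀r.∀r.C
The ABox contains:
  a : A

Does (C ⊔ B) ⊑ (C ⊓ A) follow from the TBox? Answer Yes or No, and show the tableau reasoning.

1. (C ⊔ B) ⊑ (C ⊓ A)  ⇔  ((C ⊔ B) ⊓ (¬C ⊔ ¬A)) unsat w.r.t. T
   apply at x₀: (C ⊔ B)⊑C
   open: L(x₀) ⊇ {C, ¬A, ¬B, ∀s.¬D, ∀s.∀r.¬C}
2. Hence (C ⊔ B) ⊑ (C ⊓ A): not entailed.

No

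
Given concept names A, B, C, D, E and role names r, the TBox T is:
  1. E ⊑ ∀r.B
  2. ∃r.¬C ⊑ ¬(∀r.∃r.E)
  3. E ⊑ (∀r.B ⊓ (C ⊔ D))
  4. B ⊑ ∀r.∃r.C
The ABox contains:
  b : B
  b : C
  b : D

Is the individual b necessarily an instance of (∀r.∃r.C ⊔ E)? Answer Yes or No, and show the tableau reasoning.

1. b : (∀r.∃r.C ⊔ E)?  L(b) = {B, C, D} ∪ {(∃r.∀r.¬C ⊓ ¬E)}
   clash {C, ¬C} at an ∃-successor — b ∈ (∀r.∃r.C ⊔ E)
2. Hence b : (∀r.∃r.C ⊔ E): entailed.

Yes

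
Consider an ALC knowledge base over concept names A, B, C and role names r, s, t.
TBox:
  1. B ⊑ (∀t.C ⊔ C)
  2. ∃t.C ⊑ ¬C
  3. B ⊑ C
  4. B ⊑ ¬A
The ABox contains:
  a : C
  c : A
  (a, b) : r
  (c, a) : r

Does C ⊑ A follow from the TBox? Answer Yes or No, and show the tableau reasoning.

No

1. C ⊑ A  ⇔  (C ⊓ ¬A) unsat w.r.t. T
   open: L(x₀) ⊇ {C, ¬A, ¬B, ∀t.¬C}
2. Hence C ⊑ A: not entailed.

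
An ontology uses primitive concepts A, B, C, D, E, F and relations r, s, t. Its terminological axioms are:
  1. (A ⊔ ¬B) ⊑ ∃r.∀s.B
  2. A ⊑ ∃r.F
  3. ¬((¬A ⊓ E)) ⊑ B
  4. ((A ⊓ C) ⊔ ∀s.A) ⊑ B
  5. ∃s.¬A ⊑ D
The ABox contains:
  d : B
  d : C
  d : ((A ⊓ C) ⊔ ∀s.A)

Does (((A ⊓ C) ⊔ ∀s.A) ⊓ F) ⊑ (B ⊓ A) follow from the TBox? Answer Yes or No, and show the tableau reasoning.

1. (((A ⊓ C) ⊔ ∀s.A) ⊓ F) ⊑ (B ⊓ A)  ⇔  ((((A ⊓ C) ⊔ ∀s.A) ⊓ F) ⊓ (¬B ⊔ ¬A)) unsat w.r.t. T
   apply at x₀: ((A ⊓ C) ⊔ ∀s.A)⊑B
   open: L(x₀) ⊇ {B, F, ¬A, ∀s.A}
2. Hence (((A ⊓ C) ⊔ ∀s.A) ⊓ F) ⊑ (B ⊓ A): not entailed.

No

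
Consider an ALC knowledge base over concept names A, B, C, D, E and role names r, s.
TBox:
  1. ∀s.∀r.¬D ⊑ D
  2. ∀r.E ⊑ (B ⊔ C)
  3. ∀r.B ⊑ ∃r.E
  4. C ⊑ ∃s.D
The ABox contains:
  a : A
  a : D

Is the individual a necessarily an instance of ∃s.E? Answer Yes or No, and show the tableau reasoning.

1. a : ∃s.E?  L(a) = {A, D} ∪ {∀s.¬E}
   open: L(a) ⊇ {A, D, ¬C, ∀s.¬E, ∃r.¬B, …} (+ ∃-successors) — a ∉ ∃s.E possible
2. Hence a : ∃s.E: not entailed.

No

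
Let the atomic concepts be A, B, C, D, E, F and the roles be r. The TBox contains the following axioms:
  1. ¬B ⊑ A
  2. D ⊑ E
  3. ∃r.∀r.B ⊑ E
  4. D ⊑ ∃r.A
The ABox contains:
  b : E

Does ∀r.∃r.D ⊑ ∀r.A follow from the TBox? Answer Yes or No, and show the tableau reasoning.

No

1. ∀r.∃r.D ⊑ ∀r.A  ⇔  (∀r.∃r.D ⊓ ∃r.¬A) unsat w.r.t. T
   open: L(x₀) ⊇ {B, ¬D, ∀r.∃r.D, ∀r.∃r.¬B, ∃r.¬A} (+ ∃-successors)
2. Hence ∀r.∃r.D ⊑ ∀r.A: not entailed.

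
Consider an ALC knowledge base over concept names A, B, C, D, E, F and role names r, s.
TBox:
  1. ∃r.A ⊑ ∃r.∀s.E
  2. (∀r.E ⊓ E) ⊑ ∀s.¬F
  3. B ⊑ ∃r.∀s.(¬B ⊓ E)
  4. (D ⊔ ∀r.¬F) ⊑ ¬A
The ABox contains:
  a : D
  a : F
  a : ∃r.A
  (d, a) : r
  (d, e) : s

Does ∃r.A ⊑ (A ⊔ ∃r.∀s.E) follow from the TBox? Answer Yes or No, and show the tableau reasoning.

1. ∃r.A ⊑ (A ⊔ ∃r.∀s.E)  ⇔  (∃r.A ⊓ (¬A ⊓ ∀r.∃s.¬E)) unsat w.r.t. T
   all branches close; clash {E, ¬E} at an ∃-successor
2. Hence ∃r.A ⊑ (A ⊔ ∃r.∀s.E): entailed.

Yes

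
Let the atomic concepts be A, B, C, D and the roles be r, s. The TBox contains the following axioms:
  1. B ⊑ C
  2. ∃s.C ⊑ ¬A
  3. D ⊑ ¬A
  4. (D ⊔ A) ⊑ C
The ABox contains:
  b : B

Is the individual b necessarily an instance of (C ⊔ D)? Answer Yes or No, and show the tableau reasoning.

1. b : (C ⊔ D)?  L(b) = {B} ∪ {(¬C ⊓ ¬D)}
   clash {C, ¬C} at b — b ∈ (C ⊔ D)
2. Hence b : (C ⊔ D): entailed.

Yes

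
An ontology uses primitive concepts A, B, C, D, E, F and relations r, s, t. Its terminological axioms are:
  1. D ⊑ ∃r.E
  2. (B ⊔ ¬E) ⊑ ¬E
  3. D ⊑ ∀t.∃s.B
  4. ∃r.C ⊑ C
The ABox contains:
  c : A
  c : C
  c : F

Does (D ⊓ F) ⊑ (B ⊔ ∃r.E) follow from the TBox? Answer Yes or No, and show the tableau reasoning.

1. (D ⊓ F) ⊑ (B ⊔ ∃r.E)  ⇔  ((D ⊓ F) ⊓ (¬B ⊓ ∀r.¬E)) unsat w.r.t. T
   all branches close; clash {E, ¬E} at an ∃-successor
2. Hence (D ⊓ F) ⊑ (B ⊔ ∃r.E): entailed.

Yes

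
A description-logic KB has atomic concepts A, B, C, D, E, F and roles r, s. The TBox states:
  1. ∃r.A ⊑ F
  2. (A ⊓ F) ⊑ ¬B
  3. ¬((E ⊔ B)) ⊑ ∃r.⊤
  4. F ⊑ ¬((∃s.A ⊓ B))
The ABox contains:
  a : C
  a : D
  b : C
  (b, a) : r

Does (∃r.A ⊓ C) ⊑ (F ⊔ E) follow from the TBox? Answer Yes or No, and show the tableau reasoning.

Yes

1. (∃r.A ⊓ C) ⊑ (F ⊔ E)  ⇔  ((∃r.A ⊓ C) ⊓ (¬F ⊓ ¬E)) unsat w.r.t. T
   all branches close; clash {F, ¬F} at x₀
2. Hence (∃r.A ⊓ C) ⊑ (F ⊔ E): entailed.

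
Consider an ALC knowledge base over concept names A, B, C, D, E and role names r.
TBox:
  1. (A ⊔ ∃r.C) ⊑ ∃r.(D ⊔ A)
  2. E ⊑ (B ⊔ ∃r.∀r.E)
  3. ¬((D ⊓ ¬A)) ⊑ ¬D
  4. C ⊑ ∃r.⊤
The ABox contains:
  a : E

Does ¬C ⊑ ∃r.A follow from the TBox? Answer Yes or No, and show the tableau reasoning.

No

1. ¬C ⊑ ∃r.A  ⇔  (¬C ⊓ ∀r.¬A) unsat w.r.t. T
   open: L(x₀) ⊇ {D, ¬A, ¬C, ¬E, ∀r.¬A, …}
2. Hence ¬C ⊑ ∃r.A: not entailed.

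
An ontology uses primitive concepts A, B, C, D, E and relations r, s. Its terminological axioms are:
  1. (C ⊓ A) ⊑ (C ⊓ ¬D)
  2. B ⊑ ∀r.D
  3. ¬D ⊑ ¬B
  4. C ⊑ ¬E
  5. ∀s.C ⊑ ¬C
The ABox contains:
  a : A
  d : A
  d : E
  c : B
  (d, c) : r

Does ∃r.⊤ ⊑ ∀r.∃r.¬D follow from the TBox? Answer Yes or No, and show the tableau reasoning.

No

1. ∃r.⊤ ⊑ ∀r.∃r.¬D  ⇔  (∃r.⊤ ⊓ ∃r.∀r.D) unsat w.r.t. T
   open: L(x₀) ⊇ {D, ¬B, ¬C, ∃r.∀r.D, ∃r.⊤} (+ ∃-successors)
2. Hence ∃r.⊤ ⊑ ∀r.∃r.¬D: not entailed.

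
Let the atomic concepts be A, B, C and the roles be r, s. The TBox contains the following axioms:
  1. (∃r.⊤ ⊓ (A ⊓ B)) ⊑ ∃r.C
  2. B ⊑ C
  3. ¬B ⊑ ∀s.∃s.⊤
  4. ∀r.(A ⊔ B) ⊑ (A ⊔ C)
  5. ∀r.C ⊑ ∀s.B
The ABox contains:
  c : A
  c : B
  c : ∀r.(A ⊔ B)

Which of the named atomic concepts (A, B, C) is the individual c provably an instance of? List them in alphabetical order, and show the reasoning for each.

1. c : A?  L(c) = {A, B, ∀r.(A ⊔ B)} ∪ {¬A}
   clash {A, ¬A} at c — c ∈ A
2. c : B?  L(c) = {A, B, ∀r.(A ⊔ B)} ∪ {¬B}
   clash {B, ¬B} at c — c ∈ B
3. c : C?  L(c) = {A, B, ∀r.(A ⊔ B)} ∪ {¬C}
   clash {C, ¬C} at c — c ∈ C
4. Entailed for c: {A, B, C}

{A, B, C}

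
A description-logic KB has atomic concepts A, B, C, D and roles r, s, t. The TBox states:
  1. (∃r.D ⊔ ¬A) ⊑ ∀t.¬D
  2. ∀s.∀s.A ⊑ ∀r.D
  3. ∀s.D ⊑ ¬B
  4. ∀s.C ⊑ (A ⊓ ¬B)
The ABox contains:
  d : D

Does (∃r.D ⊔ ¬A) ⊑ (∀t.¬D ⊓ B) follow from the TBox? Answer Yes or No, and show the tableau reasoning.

No

1. (∃r.D ⊔ ¬A) ⊑ (∀t.¬D ⊓ B)  ⇔  ((∃r.D ⊔ ¬A) ⊓ (∃t.D ⊔ ¬B)) unsat w.r.t. T
   apply at x₀: (∃r.D ⊔ ¬A)⊑∀t.¬D
   open: L(x₀) ⊇ {¬B, ∀t.¬D, ∃r.D, ∃s.¬C, ∃s.∃s.¬A} (+ ∃-successors)
2. Hence (∃r.D ⊔ ¬A) ⊑ (∀t.¬D ⊓ B): not entailed.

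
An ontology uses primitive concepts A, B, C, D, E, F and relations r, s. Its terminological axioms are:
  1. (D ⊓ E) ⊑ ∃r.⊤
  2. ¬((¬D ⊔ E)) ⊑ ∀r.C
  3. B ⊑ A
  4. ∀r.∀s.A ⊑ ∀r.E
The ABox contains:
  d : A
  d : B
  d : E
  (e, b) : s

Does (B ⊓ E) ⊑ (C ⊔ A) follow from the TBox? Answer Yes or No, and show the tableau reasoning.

Yes

1. (B ⊓ E) ⊑ (C ⊔ A)  ⇔  ((B ⊓ E) ⊓ (¬C ⊓ ¬A)) unsat w.r.t. T
   all branches close; clash {A, ¬A} at x₀
2. Hence (B ⊓ E) ⊑ (C ⊔ A): entailed.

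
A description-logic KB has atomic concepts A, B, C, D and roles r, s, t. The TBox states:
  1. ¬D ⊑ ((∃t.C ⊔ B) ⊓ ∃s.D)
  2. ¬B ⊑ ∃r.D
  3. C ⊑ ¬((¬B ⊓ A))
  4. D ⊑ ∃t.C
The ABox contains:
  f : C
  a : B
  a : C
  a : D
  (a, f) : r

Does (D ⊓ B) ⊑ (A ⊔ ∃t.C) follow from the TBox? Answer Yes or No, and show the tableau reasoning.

1. (D ⊓ B) ⊑ (A ⊔ ∃t.C)  ⇔  ((D ⊓ B) ⊓ (¬A ⊓ ∀t.¬C)) unsat w.r.t. T
   all branches close; clash {C, ¬C} at an ∃-successor
2. Hence (D ⊓ B) ⊑ (A ⊔ ∃t.C): entailed.

Yes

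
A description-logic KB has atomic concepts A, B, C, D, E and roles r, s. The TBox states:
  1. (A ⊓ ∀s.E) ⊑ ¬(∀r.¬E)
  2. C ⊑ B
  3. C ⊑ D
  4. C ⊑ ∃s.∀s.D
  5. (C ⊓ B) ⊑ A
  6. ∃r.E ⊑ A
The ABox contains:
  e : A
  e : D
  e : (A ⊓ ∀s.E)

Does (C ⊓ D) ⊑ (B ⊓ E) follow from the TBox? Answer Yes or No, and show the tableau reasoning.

1. (C ⊓ D) ⊑ (B ⊓ E)  ⇔  ((C ⊓ D) ⊓ (¬B ⊔ ¬E)) unsat w.r.t. T
   apply at x₀: C⊑B; C⊑∃s.∀s.D
   open: L(x₀) ⊇ {A, B, C, D, ¬E, …} (+ ∃-successors)
2. Hence (C ⊓ D) ⊑ (B ⊓ E): not entailed.

No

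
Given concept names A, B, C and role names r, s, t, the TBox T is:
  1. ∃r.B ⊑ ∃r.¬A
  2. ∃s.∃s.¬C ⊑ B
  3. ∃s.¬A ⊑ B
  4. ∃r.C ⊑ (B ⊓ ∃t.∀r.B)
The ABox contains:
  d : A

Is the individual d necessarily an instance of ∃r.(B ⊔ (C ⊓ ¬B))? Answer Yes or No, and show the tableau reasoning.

1. d : ∃r.(B ⊔ (C ⊓ ¬B))?  L(d) = {A} ∪ {∀r.(¬B ⊓ (¬C ⊔ B))}
   open: L(d) ⊇ {A, ∀r.(¬B ⊓ (¬C ⊔ B)), ∀r.¬B, ∀r.¬C, ∀s.A, …} — d ∉ ∃r.(B ⊔ (C ⊓ ¬B)) possible
2. Hence d : ∃r.(B ⊔ (C ⊓ ¬B)): not entailed.

No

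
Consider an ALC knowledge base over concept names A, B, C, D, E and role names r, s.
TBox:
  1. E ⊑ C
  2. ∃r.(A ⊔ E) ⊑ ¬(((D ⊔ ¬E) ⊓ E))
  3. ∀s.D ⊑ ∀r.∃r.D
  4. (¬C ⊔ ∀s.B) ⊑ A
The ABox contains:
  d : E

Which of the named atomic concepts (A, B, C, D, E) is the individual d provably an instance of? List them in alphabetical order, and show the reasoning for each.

{C, E}

1. d : A?  L(d) = {E} ∪ {¬A}
   apply at d: E⊑C
   open: L(d) ⊇ {C, E, ¬A, ∀r.(¬A ⊓ ¬E), ∃s.¬B, …} (+ ∃-successors) — d ∉ A possible
2. d : B?  L(d) = {E} ∪ {¬B}
   apply at d: E⊑C
   open: L(d) ⊇ {C, E, ¬B, ∀r.(¬A ⊓ ¬E), ∃s.¬B, …} (+ ∃-successors) — d ∉ B possible
3. d : C?  L(d) = {E} ∪ {¬C}
   clash {C, ¬C} at d — d ∈ C
4. d : D?  L(d) = {E} ∪ {¬D}
   apply at d: E⊑C
   open: L(d) ⊇ {C, E, ¬D, ∀r.(¬A ⊓ ¬E), ∃s.¬B, …} (+ ∃-successors) — d ∉ D possible
5. d : E?  L(d) = {E} ∪ {¬E}
   clash {E, ¬E} at d — d ∈ E
6. Entailed for d: {C, E}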